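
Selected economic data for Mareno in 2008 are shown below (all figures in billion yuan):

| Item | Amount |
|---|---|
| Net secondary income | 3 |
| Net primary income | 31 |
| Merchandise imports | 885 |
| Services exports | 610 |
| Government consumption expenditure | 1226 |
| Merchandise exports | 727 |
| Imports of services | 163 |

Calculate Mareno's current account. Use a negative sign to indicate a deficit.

323

Goods balance = 727 - 885 = -158
Services balance = 610 - 163 = 447
Trade balance (goods + services) = -158 + 447 = 289
Net primary income = 31
Net secondary income = 3
Current account = 289 + 31 + 3 = 323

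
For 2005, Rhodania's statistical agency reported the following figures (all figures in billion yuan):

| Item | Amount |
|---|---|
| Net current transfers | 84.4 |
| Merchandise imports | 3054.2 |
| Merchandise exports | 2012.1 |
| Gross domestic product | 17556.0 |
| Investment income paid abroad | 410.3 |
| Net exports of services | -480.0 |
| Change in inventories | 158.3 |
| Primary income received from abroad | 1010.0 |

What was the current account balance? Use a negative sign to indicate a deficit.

-838.0

Goods balance = 2012.1 - 3054.2 = -1042.1
Services balance = -480.0
Trade balance (goods + services) = -1042.1 + (-480.0) = -1522.1
Net primary income = 1010.0 - 410.3 = 599.7
Net secondary income = 84.4
Current account = -1522.1 + 599.7 + 84.4 = -838.0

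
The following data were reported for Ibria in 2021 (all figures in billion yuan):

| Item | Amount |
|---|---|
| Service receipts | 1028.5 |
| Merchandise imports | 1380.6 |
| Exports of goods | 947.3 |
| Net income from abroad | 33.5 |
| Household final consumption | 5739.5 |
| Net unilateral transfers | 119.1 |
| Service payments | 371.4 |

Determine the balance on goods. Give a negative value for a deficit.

Goods balance = 947.3 - 1380.6 = -433.3

-433.3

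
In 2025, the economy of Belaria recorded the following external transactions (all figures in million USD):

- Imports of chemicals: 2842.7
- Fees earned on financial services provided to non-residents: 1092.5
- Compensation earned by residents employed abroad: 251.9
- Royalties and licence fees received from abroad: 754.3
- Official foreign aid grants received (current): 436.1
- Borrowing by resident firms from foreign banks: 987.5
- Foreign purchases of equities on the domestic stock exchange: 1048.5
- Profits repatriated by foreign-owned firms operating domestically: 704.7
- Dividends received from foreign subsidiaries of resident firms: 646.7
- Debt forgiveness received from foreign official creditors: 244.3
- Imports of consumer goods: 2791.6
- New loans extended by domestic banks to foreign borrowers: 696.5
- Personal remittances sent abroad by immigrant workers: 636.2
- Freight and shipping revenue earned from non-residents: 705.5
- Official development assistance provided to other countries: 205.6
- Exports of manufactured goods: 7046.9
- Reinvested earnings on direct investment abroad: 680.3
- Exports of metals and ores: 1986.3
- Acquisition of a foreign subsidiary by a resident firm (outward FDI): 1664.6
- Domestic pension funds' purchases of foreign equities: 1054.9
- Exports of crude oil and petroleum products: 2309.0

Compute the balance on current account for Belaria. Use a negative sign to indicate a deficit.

8728.7

Goods: -2791.6 - 2842.7 + 2309.0 + 7046.9 + 1986.3 = 5707.9
Services: 754.3 + 705.5 + 1092.5 = 2552.3
Primary income: 680.3 - 704.7 + 646.7 + 251.9 = 874.2
Secondary income: 436.1 - 205.6 - 636.2 = -405.7
Current account = 5707.9 + 2552.3 + 874.2 + (-405.7) = 8728.7
(Excluded from the current account — financial account: borrowing by resident firms from foreign banks 987.5, foreign purchases of equities on the domestic stock exchange 1048.5, new loans extended by domestic banks to foreign borrowers 696.5, acquisition of a foreign subsidiary by a resident firm (outward FDI) 1664.6, domestic pension funds' purchases of foreign equities 1054.9; capital account: debt forgiveness received from foreign official creditors 244.3.)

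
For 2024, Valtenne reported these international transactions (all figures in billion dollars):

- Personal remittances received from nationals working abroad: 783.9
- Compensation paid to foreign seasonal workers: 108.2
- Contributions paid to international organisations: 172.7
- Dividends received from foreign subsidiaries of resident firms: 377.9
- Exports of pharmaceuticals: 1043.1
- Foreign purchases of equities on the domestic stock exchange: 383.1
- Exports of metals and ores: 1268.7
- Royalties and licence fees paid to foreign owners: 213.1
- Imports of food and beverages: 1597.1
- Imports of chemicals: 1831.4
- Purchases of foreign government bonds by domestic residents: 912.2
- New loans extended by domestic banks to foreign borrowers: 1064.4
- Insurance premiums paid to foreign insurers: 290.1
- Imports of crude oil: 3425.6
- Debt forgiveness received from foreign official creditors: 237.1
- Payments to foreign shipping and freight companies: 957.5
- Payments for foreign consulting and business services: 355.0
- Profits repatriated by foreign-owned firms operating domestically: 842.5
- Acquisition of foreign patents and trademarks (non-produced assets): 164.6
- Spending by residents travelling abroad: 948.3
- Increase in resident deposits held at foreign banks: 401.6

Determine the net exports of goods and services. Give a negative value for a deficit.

Goods: 1043.1 + 1268.7 - 1831.4 - 3425.6 - 1597.1 = -4542.3
Services: -948.3 - 213.1 - 290.1 - 355.0 - 957.5 = -2764.0
Trade balance = -4542.3 + (-2764.0) = -7306.3
(Excluded from the trade balance — secondary income: personal remittances received from nationals working abroad 783.9, contributions paid to international organisations 172.7; primary income: compensation paid to foreign seasonal workers 108.2, dividends received from foreign subsidiaries of resident firms 377.9, profits repatriated by foreign-owned firms operating domestically 842.5; financial account: foreign purchases of equities on the domestic stock exchange 383.1, purchases of foreign government bonds by domestic residents 912.2, new loans extended by domestic banks to foreign borrowers 1064.4, increase in resident deposits held at foreign banks 401.6; capital account: debt forgiveness received from foreign official creditors 237.1, acquisition of foreign patents and trademarks (non-produced assets) 164.6.)

-7306.3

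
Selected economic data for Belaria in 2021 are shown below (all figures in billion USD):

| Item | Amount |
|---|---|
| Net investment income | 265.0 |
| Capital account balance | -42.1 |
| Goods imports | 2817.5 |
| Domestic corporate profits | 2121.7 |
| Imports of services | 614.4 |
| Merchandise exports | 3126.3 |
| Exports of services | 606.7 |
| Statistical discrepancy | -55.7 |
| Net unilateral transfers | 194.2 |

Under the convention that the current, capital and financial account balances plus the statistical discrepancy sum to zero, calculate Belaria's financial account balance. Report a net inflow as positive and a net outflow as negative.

Goods balance = 3126.3 - 2817.5 = 308.8
Services balance = 606.7 - 614.4 = -7.7
Trade balance (goods + services) = 308.8 + (-7.7) = 301.1
Net primary income = 265.0
Net secondary income = 194.2
Current account = 301.1 + 265.0 + 194.2 = 760.3
Financial account = -(760.3 + (-42.1) + (-55.7)) = -662.5

-662.5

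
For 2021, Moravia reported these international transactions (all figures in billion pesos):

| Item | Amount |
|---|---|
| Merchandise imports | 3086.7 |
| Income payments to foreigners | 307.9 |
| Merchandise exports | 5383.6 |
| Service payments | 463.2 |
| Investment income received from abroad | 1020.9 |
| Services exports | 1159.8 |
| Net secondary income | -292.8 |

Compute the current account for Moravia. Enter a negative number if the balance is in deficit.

3413.7

Goods balance = 5383.6 - 3086.7 = 2296.9
Services balance = 1159.8 - 463.2 = 696.6
Trade balance (goods + services) = 2296.9 + 696.6 = 2993.5
Net primary income = 1020.9 - 307.9 = 713.0
Net secondary income = -292.8
Current account = 2993.5 + 713.0 + (-292.8) = 3413.7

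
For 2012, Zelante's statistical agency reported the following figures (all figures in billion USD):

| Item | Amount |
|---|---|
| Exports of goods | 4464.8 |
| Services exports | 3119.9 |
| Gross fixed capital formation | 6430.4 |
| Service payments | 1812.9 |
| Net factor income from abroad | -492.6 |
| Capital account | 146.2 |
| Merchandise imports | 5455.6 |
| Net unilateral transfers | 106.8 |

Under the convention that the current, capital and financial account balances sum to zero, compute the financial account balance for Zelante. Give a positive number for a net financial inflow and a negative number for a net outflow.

-76.6

Goods balance = 4464.8 - 5455.6 = -990.8
Services balance = 3119.9 - 1812.9 = 1307.0
Trade balance (goods + services) = -990.8 + 1307.0 = 316.2
Net primary income = -492.6
Net secondary income = 106.8
Current account = 316.2 + (-492.6) + 106.8 = -69.6
Financial account = -(-69.6 + 146.2) = -76.6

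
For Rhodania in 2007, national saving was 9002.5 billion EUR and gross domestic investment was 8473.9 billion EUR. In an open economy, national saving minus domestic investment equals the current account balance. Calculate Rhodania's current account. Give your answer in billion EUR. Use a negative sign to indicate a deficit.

CA = S - I = 9002.5 - 8473.9 = 528.6

528.6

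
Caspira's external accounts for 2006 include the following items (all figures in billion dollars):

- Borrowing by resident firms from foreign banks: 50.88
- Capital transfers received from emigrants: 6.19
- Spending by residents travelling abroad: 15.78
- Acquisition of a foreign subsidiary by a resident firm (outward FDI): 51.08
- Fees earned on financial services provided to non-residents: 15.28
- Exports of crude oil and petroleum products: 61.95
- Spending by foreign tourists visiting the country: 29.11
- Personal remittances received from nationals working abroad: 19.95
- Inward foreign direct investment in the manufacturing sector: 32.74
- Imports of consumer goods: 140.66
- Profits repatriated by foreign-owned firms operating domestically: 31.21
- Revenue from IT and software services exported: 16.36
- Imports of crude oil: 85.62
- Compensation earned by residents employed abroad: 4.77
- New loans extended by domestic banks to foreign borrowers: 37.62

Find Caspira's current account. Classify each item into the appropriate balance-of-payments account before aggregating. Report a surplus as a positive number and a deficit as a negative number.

Goods: 61.95 - 140.66 - 85.62 = -164.33
Services: -15.78 + 15.28 + 16.36 + 29.11 = 44.97
Primary income: -31.21 + 4.77 = -26.44
Secondary income: 19.95
Current account = (-164.33) + 44.97 + (-26.44) + 19.95 = -125.85
(Excluded from the current account — financial account: borrowing by resident firms from foreign banks 50.88, acquisition of a foreign subsidiary by a resident firm (outward FDI) 51.08, inward foreign direct investment in the manufacturing sector 32.74, new loans extended by domestic banks to foreign borrowers 37.62; capital account: capital transfers received from emigrants 6.19.)

-125.85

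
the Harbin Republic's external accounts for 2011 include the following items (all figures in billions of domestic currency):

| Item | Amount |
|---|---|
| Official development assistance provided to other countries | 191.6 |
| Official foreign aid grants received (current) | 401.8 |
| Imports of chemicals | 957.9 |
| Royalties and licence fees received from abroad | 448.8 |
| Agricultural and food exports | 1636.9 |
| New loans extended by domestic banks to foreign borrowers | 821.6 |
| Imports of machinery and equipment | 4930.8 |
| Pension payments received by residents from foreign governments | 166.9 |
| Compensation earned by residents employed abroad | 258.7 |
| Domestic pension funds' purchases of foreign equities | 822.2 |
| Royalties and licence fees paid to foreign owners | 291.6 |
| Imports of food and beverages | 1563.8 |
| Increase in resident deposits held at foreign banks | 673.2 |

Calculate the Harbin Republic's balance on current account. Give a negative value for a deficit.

Goods: -957.9 - 4930.8 - 1563.8 + 1636.9 = -5815.6
Services: 448.8 - 291.6 = 157.2
Primary income: 258.7
Secondary income: -191.6 + 166.9 + 401.8 = 377.1
Current account = (-5815.6) + 157.2 + 258.7 + 377.1 = -5022.6
(Excluded from the current account — financial account: new loans extended by domestic banks to foreign borrowers 821.6, domestic pension funds' purchases of foreign equities 822.2, increase in resident deposits held at foreign banks 673.2.)

-5022.6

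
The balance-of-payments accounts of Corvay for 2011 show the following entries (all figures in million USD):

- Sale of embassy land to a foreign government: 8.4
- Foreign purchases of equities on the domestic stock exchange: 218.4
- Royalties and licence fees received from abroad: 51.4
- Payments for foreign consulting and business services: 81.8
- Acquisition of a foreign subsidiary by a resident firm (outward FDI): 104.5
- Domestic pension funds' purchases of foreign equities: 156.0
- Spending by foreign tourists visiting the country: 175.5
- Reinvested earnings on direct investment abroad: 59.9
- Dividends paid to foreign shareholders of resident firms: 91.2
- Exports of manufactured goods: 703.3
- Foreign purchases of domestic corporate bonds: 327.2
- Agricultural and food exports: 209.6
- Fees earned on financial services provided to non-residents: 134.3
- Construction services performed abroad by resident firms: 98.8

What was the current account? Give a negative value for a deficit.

Goods: 703.3 + 209.6 = 912.9
Services: 134.3 - 81.8 + 98.8 + 51.4 + 175.5 = 378.2
Primary income: -91.2 + 59.9 = -31.3
Current account = 912.9 + 378.2 + (-31.3) = 1259.8
(Excluded from the current account — capital account: sale of embassy land to a foreign government 8.4; financial account: foreign purchases of equities on the domestic stock exchange 218.4, acquisition of a foreign subsidiary by a resident firm (outward FDI) 104.5, domestic pension funds' purchases of foreign equities 156.0, foreign purchases of domestic corporate bonds 327.2.)

1259.8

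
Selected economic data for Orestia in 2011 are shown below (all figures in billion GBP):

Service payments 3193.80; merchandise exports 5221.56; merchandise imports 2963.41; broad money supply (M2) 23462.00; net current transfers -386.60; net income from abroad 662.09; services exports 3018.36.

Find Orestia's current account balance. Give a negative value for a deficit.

Goods balance = 5221.56 - 2963.41 = 2258.15
Services balance = 3018.36 - 3193.80 = -175.44
Trade balance (goods + services) = 2258.15 + (-175.44) = 2082.71
Net primary income = 662.09
Net secondary income = -386.60
Current account = 2082.71 + 662.09 + (-386.60) = 2358.20

2358.20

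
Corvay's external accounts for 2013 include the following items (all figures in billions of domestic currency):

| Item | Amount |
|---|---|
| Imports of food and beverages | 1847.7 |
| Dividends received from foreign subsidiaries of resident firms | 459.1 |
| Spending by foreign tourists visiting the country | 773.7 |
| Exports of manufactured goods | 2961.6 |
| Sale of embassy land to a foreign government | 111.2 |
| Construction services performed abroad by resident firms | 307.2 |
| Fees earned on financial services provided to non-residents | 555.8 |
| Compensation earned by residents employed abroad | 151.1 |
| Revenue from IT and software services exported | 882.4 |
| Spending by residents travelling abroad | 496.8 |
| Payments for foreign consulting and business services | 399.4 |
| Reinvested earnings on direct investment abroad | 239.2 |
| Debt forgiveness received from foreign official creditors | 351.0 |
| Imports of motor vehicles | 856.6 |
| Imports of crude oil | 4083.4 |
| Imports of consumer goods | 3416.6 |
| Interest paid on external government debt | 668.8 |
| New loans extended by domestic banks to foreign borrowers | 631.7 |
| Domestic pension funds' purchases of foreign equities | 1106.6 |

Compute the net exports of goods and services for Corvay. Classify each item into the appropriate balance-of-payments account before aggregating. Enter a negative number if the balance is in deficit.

-5619.8

Goods: -3416.6 - 856.6 - 1847.7 - 4083.4 + 2961.6 = -7242.7
Services: 555.8 - 399.4 + 307.2 + 773.7 + 882.4 - 496.8 = 1622.9
Trade balance = -7242.7 + 1622.9 = -5619.8
(Excluded from the trade balance — primary income: dividends received from foreign subsidiaries of resident firms 459.1, compensation earned by residents employed abroad 151.1, reinvested earnings on direct investment abroad 239.2, interest paid on external government debt 668.8; capital account: sale of embassy land to a foreign government 111.2, debt forgiveness received from foreign official creditors 351.0; financial account: new loans extended by domestic banks to foreign borrowers 631.7, domestic pension funds' purchases of foreign equities 1106.6.)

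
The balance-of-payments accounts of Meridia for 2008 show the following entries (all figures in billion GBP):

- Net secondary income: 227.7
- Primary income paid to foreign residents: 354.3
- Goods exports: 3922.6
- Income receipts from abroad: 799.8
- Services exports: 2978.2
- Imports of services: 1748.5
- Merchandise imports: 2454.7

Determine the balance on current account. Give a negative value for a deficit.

Goods balance = 3922.6 - 2454.7 = 1467.9
Services balance = 2978.2 - 1748.5 = 1229.7
Trade balance (goods + services) = 1467.9 + 1229.7 = 2697.6
Net primary income = 799.8 - 354.3 = 445.5
Net secondary income = 227.7
Current account = 2697.6 + 445.5 + 227.7 = 3370.8

3370.8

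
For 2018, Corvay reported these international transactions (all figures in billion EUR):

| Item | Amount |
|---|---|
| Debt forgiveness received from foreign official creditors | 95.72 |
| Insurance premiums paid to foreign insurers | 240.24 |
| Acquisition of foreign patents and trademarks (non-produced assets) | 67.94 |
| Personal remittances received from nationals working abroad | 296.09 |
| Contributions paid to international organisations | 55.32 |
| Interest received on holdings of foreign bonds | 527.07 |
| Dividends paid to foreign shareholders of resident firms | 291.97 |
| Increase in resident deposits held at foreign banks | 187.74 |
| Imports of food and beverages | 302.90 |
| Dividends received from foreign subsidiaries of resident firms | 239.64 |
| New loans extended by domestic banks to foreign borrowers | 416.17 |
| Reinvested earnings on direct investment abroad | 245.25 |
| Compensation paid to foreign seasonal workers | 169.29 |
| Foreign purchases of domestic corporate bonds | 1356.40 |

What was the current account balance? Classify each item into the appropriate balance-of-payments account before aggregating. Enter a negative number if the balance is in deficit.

248.33

Goods: -302.90
Services: -240.24
Primary income: 527.07 - 291.97 + 245.25 - 169.29 + 239.64 = 550.70
Secondary income: -55.32 + 296.09 = 240.77
Current account = (-302.90) + (-240.24) + 550.70 + 240.77 = 248.33
(Excluded from the current account — capital account: debt forgiveness received from foreign official creditors 95.72, acquisition of foreign patents and trademarks (non-produced assets) 67.94; financial account: increase in resident deposits held at foreign banks 187.74, new loans extended by domestic banks to foreign borrowers 416.17, foreign purchases of domestic corporate bonds 1356.40.)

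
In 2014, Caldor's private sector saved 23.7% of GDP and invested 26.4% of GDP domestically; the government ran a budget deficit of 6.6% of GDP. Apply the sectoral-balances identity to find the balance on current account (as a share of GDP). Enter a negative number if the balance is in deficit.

By the sectoral-balances identity, CA = (S_private - I) + (T - G).
Private balance = 23.7 - 26.4 = -2.7
Government balance (T - G) = -6.6
CA = -2.7 + (-6.6) = -9.3

-9.3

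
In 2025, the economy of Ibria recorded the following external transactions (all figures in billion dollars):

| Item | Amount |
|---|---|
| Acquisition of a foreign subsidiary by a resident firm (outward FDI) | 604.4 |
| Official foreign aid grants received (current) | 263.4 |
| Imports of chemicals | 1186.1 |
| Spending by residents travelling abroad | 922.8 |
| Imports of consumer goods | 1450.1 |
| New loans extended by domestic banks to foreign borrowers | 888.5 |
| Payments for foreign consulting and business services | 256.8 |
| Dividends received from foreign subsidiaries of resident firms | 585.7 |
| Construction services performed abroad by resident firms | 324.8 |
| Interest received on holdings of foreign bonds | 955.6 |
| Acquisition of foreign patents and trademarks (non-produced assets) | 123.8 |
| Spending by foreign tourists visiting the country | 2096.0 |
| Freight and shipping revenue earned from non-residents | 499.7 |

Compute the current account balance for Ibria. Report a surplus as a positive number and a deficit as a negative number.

Goods: -1186.1 - 1450.1 = -2636.2
Services: -922.8 - 256.8 + 2096.0 + 499.7 + 324.8 = 1740.9
Primary income: 585.7 + 955.6 = 1541.3
Secondary income: 263.4
Current account = (-2636.2) + 1740.9 + 1541.3 + 263.4 = 909.4
(Excluded from the current account — financial account: acquisition of a foreign subsidiary by a resident firm (outward FDI) 604.4, new loans extended by domestic banks to foreign borrowers 888.5; capital account: acquisition of foreign patents and trademarks (non-produced assets) 123.8.)

909.4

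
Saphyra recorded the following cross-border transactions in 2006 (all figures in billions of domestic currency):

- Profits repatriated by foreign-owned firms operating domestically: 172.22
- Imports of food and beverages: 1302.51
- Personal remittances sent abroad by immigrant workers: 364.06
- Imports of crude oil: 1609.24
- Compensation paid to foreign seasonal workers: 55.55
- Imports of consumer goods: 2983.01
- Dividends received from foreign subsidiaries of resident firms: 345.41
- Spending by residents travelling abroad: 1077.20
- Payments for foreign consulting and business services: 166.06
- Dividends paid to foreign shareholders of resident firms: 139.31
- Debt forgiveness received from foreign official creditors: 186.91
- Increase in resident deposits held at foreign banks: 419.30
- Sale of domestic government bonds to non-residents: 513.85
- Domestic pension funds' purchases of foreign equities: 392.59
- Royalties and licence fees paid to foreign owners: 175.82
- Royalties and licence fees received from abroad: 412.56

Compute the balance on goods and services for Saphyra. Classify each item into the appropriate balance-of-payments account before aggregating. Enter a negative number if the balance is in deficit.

Goods: -1302.51 - 2983.01 - 1609.24 = -5894.76
Services: -166.06 - 1077.20 - 175.82 + 412.56 = -1006.52
Trade balance = -5894.76 + (-1006.52) = -6901.28
(Excluded from the trade balance — primary income: profits repatriated by foreign-owned firms operating domestically 172.22, compensation paid to foreign seasonal workers 55.55, dividends received from foreign subsidiaries of resident firms 345.41, dividends paid to foreign shareholders of resident firms 139.31; secondary income: personal remittances sent abroad by immigrant workers 364.06; capital account: debt forgiveness received from foreign official creditors 186.91; financial account: increase in resident deposits held at foreign banks 419.30, sale of domestic government bonds to non-residents 513.85, domestic pension funds' purchases of foreign equities 392.59.)

-6901.28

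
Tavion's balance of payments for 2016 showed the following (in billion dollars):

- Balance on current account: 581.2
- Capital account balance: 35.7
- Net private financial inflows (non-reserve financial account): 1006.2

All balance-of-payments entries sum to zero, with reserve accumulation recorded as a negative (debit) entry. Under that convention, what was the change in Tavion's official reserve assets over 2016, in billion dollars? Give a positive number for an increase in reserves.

Official reserve transactions balance = -(581.2 + 35.7 + 1006.2) = -1623.1
An accumulation of reserves is recorded as a debit (negative entry), so the change in the stock of reserves is the negative of that balance.
Change in official reserves = -(-1623.1) = 1623.1

1623.1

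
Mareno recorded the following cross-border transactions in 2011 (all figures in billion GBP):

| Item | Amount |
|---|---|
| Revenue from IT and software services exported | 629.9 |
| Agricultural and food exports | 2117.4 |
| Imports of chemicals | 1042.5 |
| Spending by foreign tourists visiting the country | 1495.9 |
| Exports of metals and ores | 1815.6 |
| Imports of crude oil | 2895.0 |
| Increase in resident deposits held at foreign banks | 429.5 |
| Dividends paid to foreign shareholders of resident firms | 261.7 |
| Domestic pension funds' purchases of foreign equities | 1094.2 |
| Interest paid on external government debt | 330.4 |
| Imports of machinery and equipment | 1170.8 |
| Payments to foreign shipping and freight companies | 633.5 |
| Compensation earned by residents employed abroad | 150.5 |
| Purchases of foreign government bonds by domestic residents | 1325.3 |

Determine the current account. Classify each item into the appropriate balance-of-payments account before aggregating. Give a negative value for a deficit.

-124.6

Goods: -1170.8 + 2117.4 - 2895.0 + 1815.6 - 1042.5 = -1175.3
Services: 1495.9 + 629.9 - 633.5 = 1492.3
Primary income: 150.5 - 330.4 - 261.7 = -441.6
Current account = (-1175.3) + 1492.3 + (-441.6) = -124.6
(Excluded from the current account — financial account: increase in resident deposits held at foreign banks 429.5, domestic pension funds' purchases of foreign equities 1094.2, purchases of foreign government bonds by domestic residents 1325.3.)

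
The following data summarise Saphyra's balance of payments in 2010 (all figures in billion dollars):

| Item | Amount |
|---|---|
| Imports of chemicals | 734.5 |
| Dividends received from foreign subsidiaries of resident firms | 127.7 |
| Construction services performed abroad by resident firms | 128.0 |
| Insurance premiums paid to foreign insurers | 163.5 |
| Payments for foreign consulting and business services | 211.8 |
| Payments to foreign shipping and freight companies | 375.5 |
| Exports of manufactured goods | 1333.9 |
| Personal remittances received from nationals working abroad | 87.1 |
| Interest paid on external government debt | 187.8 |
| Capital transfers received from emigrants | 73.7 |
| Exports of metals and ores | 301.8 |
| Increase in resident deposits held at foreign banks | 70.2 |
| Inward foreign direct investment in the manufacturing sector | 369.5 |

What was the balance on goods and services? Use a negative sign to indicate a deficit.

Goods: 301.8 - 734.5 + 1333.9 = 901.2
Services: -163.5 + 128.0 - 211.8 - 375.5 = -622.8
Trade balance = 901.2 + (-622.8) = 278.4
(Excluded from the trade balance — primary income: dividends received from foreign subsidiaries of resident firms 127.7, interest paid on external government debt 187.8; secondary income: personal remittances received from nationals working abroad 87.1; capital account: capital transfers received from emigrants 73.7; financial account: increase in resident deposits held at foreign banks 70.2, inward foreign direct investment in the manufacturing sector 369.5.)

278.4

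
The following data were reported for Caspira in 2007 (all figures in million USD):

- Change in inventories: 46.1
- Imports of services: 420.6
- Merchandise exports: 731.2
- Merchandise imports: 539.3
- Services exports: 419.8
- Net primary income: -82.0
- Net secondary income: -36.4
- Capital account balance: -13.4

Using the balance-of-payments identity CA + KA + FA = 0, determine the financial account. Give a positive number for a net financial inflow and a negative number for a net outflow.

Goods balance = 731.2 - 539.3 = 191.9
Services balance = 419.8 - 420.6 = -0.8
Trade balance (goods + services) = 191.9 + (-0.8) = 191.1
Net primary income = -82.0
Net secondary income = -36.4
Current account = 191.1 + (-82.0) + (-36.4) = 72.7
Financial account = -(72.7 + (-13.4)) = -59.3

-59.3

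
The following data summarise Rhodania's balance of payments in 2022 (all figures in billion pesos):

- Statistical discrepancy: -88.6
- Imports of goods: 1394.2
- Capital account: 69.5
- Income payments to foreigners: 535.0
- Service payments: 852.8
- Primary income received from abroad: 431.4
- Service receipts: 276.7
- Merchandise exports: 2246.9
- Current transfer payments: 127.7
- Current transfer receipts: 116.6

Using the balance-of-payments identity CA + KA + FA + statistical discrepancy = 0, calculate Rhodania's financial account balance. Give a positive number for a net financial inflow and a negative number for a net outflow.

Goods balance = 2246.9 - 1394.2 = 852.7
Services balance = 276.7 - 852.8 = -576.1
Trade balance (goods + services) = 852.7 + (-576.1) = 276.6
Net primary income = 431.4 - 535.0 = -103.6
Net secondary income = 116.6 - 127.7 = -11.1
Current account = 276.6 + (-103.6) + (-11.1) = 161.9
Financial account = -(161.9 + 69.5 + (-88.6)) = -142.8

-142.8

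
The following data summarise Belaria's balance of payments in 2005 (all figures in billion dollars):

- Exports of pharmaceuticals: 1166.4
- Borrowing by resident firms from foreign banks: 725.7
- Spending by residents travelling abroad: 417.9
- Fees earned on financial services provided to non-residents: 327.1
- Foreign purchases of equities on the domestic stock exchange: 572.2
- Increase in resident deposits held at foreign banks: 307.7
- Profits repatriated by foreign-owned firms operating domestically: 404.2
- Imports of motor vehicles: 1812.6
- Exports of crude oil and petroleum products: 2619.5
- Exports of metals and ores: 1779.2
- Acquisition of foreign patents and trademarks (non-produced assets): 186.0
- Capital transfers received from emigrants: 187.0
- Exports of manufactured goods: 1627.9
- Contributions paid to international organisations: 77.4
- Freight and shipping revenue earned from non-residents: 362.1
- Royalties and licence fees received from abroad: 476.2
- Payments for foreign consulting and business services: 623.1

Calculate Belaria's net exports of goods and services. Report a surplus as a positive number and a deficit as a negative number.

Goods: 2619.5 + 1779.2 + 1166.4 + 1627.9 - 1812.6 = 5380.4
Services: -623.1 + 476.2 + 327.1 - 417.9 + 362.1 = 124.4
Trade balance = 5380.4 + 124.4 = 5504.8
(Excluded from the trade balance — financial account: borrowing by resident firms from foreign banks 725.7, foreign purchases of equities on the domestic stock exchange 572.2, increase in resident deposits held at foreign banks 307.7; primary income: profits repatriated by foreign-owned firms operating domestically 404.2; capital account: acquisition of foreign patents and trademarks (non-produced assets) 186.0, capital transfers received from emigrants 187.0; secondary income: contributions paid to international organisations 77.4.)

5504.8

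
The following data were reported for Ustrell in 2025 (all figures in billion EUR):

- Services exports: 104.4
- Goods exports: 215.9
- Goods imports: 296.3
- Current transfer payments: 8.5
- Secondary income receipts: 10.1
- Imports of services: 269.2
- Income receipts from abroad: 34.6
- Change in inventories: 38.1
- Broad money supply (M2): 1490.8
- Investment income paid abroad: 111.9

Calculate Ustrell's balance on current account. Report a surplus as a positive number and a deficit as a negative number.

-320.9

Goods balance = 215.9 - 296.3 = -80.4
Services balance = 104.4 - 269.2 = -164.8
Trade balance (goods + services) = -80.4 + (-164.8) = -245.2
Net primary income = 34.6 - 111.9 = -77.3
Net secondary income = 10.1 - 8.5 = 1.6
Current account = -245.2 + (-77.3) + 1.6 = -320.9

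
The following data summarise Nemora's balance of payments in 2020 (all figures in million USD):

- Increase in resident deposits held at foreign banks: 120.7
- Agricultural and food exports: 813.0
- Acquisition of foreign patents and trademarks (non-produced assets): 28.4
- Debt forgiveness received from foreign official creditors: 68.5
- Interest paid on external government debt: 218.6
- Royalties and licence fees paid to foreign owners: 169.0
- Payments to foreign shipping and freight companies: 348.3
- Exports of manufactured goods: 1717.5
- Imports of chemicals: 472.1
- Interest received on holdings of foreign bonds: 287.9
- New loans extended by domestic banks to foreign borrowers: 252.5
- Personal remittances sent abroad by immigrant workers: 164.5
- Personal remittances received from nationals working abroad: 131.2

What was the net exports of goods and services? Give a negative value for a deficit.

Goods: -472.1 + 1717.5 + 813.0 = 2058.4
Services: -169.0 - 348.3 = -517.3
Trade balance = 2058.4 + (-517.3) = 1541.1
(Excluded from the trade balance — financial account: increase in resident deposits held at foreign banks 120.7, new loans extended by domestic banks to foreign borrowers 252.5; capital account: acquisition of foreign patents and trademarks (non-produced assets) 28.4, debt forgiveness received from foreign official creditors 68.5; primary income: interest paid on external government debt 218.6, interest received on holdings of foreign bonds 287.9; secondary income: personal remittances sent abroad by immigrant workers 164.5, personal remittances received from nationals working abroad 131.2.)

1541.1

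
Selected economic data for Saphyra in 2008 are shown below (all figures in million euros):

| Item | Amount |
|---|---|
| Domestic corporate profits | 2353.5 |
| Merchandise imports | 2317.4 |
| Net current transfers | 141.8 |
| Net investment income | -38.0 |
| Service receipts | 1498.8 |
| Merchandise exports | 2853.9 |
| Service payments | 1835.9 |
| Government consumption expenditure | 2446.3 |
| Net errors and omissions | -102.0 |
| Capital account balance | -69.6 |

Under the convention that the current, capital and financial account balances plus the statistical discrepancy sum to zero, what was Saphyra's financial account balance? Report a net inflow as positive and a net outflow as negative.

-131.6

Goods balance = 2853.9 - 2317.4 = 536.5
Services balance = 1498.8 - 1835.9 = -337.1
Trade balance (goods + services) = 536.5 + (-337.1) = 199.4
Net primary income = -38.0
Net secondary income = 141.8
Current account = 199.4 + (-38.0) + 141.8 = 303.2
Financial account = -(303.2 + (-69.6) + (-102.0)) = -131.6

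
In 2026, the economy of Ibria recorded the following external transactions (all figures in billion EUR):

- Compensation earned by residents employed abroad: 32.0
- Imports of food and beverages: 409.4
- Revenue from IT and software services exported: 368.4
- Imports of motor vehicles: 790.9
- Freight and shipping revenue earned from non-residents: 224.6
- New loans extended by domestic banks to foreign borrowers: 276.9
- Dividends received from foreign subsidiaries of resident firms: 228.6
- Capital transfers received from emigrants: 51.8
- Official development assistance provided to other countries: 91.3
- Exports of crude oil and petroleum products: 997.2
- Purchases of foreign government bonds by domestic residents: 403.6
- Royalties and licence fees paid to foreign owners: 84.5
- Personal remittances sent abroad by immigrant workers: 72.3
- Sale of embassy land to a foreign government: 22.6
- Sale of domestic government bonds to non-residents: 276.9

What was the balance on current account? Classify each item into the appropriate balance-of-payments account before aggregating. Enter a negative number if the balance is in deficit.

402.4

Goods: -790.9 + 997.2 - 409.4 = -203.1
Services: 368.4 + 224.6 - 84.5 = 508.5
Primary income: 32.0 + 228.6 = 260.6
Secondary income: -91.3 - 72.3 = -163.6
Current account = (-203.1) + 508.5 + 260.6 + (-163.6) = 402.4
(Excluded from the current account — financial account: new loans extended by domestic banks to foreign borrowers 276.9, purchases of foreign government bonds by domestic residents 403.6, sale of domestic government bonds to non-residents 276.9; capital account: capital transfers received from emigrants 51.8, sale of embassy land to a foreign government 22.6.)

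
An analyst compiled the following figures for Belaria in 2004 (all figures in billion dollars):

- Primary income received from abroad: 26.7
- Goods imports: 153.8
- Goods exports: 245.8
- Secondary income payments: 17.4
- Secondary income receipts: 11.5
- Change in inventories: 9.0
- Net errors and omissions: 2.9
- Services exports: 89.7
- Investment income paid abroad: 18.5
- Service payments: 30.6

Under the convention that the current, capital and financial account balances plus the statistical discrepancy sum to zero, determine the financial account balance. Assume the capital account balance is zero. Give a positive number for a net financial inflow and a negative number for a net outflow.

-156.3

Goods balance = 245.8 - 153.8 = 92.0
Services balance = 89.7 - 30.6 = 59.1
Trade balance (goods + services) = 92.0 + 59.1 = 151.1
Net primary income = 26.7 - 18.5 = 8.2
Net secondary income = 11.5 - 17.4 = -5.9
Current account = 151.1 + 8.2 + (-5.9) = 153.4
Financial account = -(153.4 + 2.9) = -156.3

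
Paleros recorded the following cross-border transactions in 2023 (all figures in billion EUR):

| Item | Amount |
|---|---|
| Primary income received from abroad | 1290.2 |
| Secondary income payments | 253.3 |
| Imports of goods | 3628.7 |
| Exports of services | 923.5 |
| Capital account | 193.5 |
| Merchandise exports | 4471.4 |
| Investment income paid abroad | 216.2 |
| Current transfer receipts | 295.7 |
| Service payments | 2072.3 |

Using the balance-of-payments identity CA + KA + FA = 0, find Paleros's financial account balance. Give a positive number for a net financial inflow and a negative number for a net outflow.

-1003.8

Goods balance = 4471.4 - 3628.7 = 842.7
Services balance = 923.5 - 2072.3 = -1148.8
Trade balance (goods + services) = 842.7 + (-1148.8) = -306.1
Net primary income = 1290.2 - 216.2 = 1074.0
Net secondary income = 295.7 - 253.3 = 42.4
Current account = -306.1 + 1074.0 + 42.4 = 810.3
Financial account = -(810.3 + 193.5) = -1003.8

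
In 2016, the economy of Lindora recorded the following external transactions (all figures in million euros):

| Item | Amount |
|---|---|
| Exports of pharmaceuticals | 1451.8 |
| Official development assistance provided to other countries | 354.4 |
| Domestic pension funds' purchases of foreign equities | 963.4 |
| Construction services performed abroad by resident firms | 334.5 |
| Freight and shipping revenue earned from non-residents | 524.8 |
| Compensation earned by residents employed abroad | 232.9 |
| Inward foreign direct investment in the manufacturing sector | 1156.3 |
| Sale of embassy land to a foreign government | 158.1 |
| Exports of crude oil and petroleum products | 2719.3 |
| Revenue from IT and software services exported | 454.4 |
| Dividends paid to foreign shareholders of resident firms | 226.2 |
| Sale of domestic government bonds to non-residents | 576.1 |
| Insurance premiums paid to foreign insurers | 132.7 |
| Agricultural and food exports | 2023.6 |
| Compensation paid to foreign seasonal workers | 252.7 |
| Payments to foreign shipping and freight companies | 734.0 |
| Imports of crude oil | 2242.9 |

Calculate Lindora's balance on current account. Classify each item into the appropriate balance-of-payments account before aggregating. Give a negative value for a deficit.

3798.4

Goods: 2023.6 - 2242.9 + 1451.8 + 2719.3 = 3951.8
Services: 334.5 - 734.0 + 454.4 - 132.7 + 524.8 = 447.0
Primary income: -226.2 - 252.7 + 232.9 = -246.0
Secondary income: -354.4
Current account = 3951.8 + 447.0 + (-246.0) + (-354.4) = 3798.4
(Excluded from the current account — financial account: domestic pension funds' purchases of foreign equities 963.4, inward foreign direct investment in the manufacturing sector 1156.3, sale of domestic government bonds to non-residents 576.1; capital account: sale of embassy land to a foreign government 158.1.)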